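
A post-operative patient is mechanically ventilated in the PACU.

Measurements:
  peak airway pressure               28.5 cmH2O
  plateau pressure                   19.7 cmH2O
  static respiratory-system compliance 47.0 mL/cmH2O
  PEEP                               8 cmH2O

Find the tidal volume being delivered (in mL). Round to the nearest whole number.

Vt = Cstat × (Pplat − PEEP) = 47.0 × (19.7 − 8) = 47.0 × 11.7 = 549.9 mL.

550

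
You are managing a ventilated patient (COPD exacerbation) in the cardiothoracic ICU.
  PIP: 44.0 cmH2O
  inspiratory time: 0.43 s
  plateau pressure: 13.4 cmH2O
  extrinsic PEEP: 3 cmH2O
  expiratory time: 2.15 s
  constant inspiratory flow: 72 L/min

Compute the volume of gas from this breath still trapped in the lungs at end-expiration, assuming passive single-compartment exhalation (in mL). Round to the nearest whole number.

Flow: 72 L/min ÷ 60 = 1.2 L/s.
Vt = flow × Ti = 1.2 L/s × 0.43 s × 1000 mL/L = 516.0 mL.
R = (PIP − Pplat)/V̇ = (44.0 − 13.4) / 1.2 = 30.6/1.2 = 25.5 cmH2O·s/L.
C = Vt/(Pplat − PEEP) = 516.0 / (13.4 − 3) = 516.0/10.4 = 49.615 mL/cmH2O.
τ = R × C = 25.5 × 0.04962 L/cmH2O = 1.265 s.
Fraction remaining = e^(−Te/τ) = e^(−2.15/1.265) = 0.1828.
Trapped volume = 516.0 × 0.1828 = 94.325 mL.

94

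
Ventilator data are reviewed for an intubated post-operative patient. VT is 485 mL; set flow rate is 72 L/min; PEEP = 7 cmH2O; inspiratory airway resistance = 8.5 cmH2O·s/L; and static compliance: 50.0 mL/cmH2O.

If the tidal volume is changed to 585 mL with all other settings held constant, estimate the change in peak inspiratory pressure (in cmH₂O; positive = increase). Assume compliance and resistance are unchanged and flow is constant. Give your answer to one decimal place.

PIP = Vt/C + R·V̇ + PEEP (constant-flow equation of motion).
Only the elastic term changes: ΔPIP = ΔVt / C = (585 − 485) / 50.0 = 2.0 cmH2O.

2.0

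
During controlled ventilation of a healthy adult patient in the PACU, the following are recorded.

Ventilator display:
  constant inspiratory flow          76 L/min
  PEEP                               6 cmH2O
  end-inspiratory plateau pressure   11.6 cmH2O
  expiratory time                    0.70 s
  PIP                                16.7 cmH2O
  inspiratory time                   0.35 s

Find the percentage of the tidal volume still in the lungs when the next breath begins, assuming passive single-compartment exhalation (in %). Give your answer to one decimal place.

11.1

Flow: 76 L/min ÷ 60 = 1.2667 L/s.
Vt = flow × Ti = 1.2667 L/s × 0.35 s × 1000 mL/L = 443.35 mL.
R = (PIP − Pplat)/V̇ = (16.7 − 11.6) / 1.2667 = 5.1/1.2667 = 4.026 cmH2O·s/L.
C = Vt/(Pplat − PEEP) = 443.35 / (11.6 − 6) = 443.35/5.6 = 79.17 mL/cmH2O.
τ = R × C = 4.026 × 0.07917 L/cmH2O = 0.3187 s.
Fraction remaining at end-expiration = e^(−Te/τ) = e^(−0.70/0.3187) = 0.1112 → 11.12%.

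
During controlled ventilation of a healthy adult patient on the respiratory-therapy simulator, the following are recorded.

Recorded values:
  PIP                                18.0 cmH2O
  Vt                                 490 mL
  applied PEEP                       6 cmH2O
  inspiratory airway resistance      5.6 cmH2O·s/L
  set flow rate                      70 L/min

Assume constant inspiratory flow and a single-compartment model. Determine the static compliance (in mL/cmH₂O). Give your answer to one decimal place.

89.6

Flow: 70 L/min ÷ 60 = 1.1667 L/s.
Equation of motion (constant flow): PIP = Vt/C + R·V̇ + PEEP.
Vt/C = PIP − R·V̇ − PEEP = 18.0 − 5.6×1.1667 − 6 = 18.0 − 6.534 − 6 = 5.466 cmH2O.
C = Vt / 5.466 = 490 / 5.466 = 89.645 mL/cmH2O.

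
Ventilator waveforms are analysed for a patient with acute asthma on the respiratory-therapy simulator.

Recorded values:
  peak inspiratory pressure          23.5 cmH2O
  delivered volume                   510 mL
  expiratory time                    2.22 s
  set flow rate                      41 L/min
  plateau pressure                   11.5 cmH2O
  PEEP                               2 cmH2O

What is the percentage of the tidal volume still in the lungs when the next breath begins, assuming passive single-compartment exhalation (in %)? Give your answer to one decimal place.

Flow: 41 L/min ÷ 60 = 0.6833 L/s.
R = (PIP − Pplat)/V̇ = (23.5 − 11.5) / 0.6833 = 12.0/0.6833 = 17.562 cmH2O·s/L.
C = Vt/(Pplat − PEEP) = 510.0 / (11.5 − 2) = 510.0/9.5 = 53.684 mL/cmH2O.
τ = R × C = 17.562 × 0.05368 L/cmH2O = 0.9427 s.
Fraction remaining at end-expiration = e^(−Te/τ) = e^(−2.22/0.9427) = 0.0949 → 9.49%.

9.5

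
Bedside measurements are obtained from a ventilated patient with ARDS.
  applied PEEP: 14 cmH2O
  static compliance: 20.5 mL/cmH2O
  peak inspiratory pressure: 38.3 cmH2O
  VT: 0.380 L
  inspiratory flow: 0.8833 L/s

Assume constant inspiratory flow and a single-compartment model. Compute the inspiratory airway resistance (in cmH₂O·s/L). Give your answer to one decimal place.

Equation of motion (constant flow): PIP = Vt/C + R·V̇ + PEEP.
R·V̇ = PIP − Vt/C − PEEP = 38.3 − 380/20.5 − 14 = 38.3 − 18.537 − 14 = 5.763 cmH2O.
R = 5.763 / 0.8833 = 6.524 cmH2O·s/L.

6.5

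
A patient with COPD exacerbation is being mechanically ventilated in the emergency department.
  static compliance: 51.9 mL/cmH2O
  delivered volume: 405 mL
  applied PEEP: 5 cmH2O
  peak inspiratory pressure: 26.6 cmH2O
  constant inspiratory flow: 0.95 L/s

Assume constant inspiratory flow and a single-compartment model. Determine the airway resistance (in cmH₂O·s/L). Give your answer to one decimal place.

Equation of motion (constant flow): PIP = Vt/C + R·V̇ + PEEP.
R·V̇ = PIP − Vt/C − PEEP = 26.6 − 405/51.9 − 5 = 26.6 − 7.803 − 5 = 13.797 cmH2O.
R = 13.797 / 0.95 = 14.523 cmH2O·s/L.

14.5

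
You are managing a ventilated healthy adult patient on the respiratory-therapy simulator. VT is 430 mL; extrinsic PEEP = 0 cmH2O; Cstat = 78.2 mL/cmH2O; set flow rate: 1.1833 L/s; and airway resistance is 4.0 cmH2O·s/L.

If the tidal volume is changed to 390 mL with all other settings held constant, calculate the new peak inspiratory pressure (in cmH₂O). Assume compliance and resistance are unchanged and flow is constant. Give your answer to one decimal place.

9.7

PIP = Vt/C + R·V̇ + PEEP (constant-flow equation of motion).
Only the elastic term changes: ΔPIP = ΔVt / C = (390 − 430) / 78.2 = -0.5115 cmH2O.
Original PIP = 430/78.2 + 4.0×1.1833 + 0 = 10.232 cmH2O; new PIP = 10.232 + (-0.5115) = 9.721 cmH2O.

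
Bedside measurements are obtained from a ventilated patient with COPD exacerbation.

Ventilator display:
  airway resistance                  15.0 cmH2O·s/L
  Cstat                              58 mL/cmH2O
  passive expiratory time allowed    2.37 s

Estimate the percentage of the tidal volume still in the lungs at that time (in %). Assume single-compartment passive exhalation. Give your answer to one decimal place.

τ = R × C = 15.0 × 58 mL/cmH2O = 15.0 × 0.058 L/cmH2O = 0.87 s.
Passive exhalation: V(t)/V₀ = e^(−t/τ) = e^(−2.37/0.87) = 0.0656.
Fraction remaining = 0.0656 → 6.56%.

6.6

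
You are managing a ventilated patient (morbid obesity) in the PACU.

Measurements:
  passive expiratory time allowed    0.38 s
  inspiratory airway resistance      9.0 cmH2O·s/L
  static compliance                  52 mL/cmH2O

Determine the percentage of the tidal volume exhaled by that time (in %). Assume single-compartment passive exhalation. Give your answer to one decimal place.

55.6

τ = R × C = 9.0 × 52 mL/cmH2O = 9.0 × 0.052 L/cmH2O = 0.468 s.
Passive exhalation: V(t)/V₀ = e^(−t/τ) = e^(−0.38/0.468) = 0.444.
Fraction exhaled = 1 − 0.444 = 0.556 → 55.6%.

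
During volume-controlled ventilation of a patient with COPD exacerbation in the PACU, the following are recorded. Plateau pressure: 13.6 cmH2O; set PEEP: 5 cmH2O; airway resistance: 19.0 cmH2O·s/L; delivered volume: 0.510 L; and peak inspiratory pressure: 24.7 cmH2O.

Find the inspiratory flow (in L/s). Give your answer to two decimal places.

flow = (PIP − Pplat) / Raw = 11.1 / 19.0 = 0.5842 L/s.

0.58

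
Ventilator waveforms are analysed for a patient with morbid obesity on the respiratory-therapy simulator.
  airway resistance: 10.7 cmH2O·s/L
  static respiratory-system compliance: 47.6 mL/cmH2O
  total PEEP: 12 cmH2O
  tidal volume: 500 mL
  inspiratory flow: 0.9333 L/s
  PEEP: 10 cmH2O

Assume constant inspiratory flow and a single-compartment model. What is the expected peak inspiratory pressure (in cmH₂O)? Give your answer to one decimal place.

Total PEEP = 12 cmH2O (set 10 + intrinsic 2); this is the baseline alveolar pressure.
Equation of motion (constant flow): PIP = Vt/C + R·V̇ + PEEP.
PIP = 500/47.6 + 10.7×0.9333 + 12 = 10.504 + 9.986 + 12 = 32.49 cmH2O.

32.5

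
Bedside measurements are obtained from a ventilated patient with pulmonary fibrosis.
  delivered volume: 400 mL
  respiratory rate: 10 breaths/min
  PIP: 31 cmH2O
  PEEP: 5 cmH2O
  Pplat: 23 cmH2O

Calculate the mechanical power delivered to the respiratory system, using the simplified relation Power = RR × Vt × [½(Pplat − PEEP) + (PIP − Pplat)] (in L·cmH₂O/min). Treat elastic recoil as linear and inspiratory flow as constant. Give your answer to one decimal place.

Per-breath work = Vt × [½(Pplat−PEEP) + (PIP−Pplat)] = 0.400 × [0.5×18.0 + 8.0] = 0.400 × 17.0 = 6.8 L·cmH2O.
Power = 10 × 6.8 = 68.0 L·cmH2O/min.

68.0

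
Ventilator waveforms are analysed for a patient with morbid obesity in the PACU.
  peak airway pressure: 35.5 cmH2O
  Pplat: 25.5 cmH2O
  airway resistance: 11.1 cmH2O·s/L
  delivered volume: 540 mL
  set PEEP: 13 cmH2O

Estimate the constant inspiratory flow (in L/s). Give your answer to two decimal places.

0.90

flow = (PIP − Pplat) / Raw = 10.0 / 11.1 = 0.9009 L/s.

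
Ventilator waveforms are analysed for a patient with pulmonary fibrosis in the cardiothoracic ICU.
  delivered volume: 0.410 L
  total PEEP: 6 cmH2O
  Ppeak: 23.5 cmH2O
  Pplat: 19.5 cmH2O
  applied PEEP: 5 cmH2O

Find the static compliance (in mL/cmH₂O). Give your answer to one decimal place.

30.4

End-expiratory occlusion gives total PEEP = 6 cmH2O (intrinsic PEEP = 6 − 5 = 1). Use total PEEP for the elastic gradient.
Cstat = Vt / (Pplat − PEEPtotal) = 410 / (19.5 − 6) = 410 / 13.5 = 30.37 mL/cmH2O.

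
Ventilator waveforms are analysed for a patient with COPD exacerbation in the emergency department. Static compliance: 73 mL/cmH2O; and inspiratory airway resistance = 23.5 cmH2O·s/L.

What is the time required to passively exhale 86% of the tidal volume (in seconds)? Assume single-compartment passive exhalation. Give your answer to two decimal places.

τ = R × C = 23.5 × 73 mL/cmH2O = 23.5 × 0.073 L/cmH2O = 1.716 s.
Exhaled fraction f = 1 − e^(−t/τ) → t = −τ·ln(1 − f) = −1.716·ln(0.14) = 3.374 s.

3.37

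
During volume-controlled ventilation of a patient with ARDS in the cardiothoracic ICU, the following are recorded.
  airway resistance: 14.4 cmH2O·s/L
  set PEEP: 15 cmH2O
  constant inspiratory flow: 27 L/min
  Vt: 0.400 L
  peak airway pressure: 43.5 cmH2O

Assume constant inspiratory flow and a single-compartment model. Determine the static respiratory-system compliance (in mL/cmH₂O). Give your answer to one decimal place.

Flow: 27 L/min ÷ 60 = 0.45 L/s.
Equation of motion (constant flow): PIP = Vt/C + R·V̇ + PEEP.
Vt/C = PIP − R·V̇ − PEEP = 43.5 − 14.4×0.45 − 15 = 43.5 − 6.48 − 15 = 22.02 cmH2O.
C = Vt / 22.02 = 400 / 22.02 = 18.165 mL/cmH2O.

18.2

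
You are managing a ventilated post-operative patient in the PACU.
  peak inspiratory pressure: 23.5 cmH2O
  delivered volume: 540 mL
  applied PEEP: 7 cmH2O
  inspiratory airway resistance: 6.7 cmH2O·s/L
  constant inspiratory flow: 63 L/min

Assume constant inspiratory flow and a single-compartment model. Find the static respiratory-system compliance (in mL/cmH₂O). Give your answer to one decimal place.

Flow: 63 L/min ÷ 60 = 1.05 L/s.
Equation of motion (constant flow): PIP = Vt/C + R·V̇ + PEEP.
Vt/C = PIP − R·V̇ − PEEP = 23.5 − 6.7×1.05 − 7 = 23.5 − 7.035 − 7 = 9.465 cmH2O.
C = Vt / 9.465 = 540 / 9.465 = 57.052 mL/cmH2O.

57.1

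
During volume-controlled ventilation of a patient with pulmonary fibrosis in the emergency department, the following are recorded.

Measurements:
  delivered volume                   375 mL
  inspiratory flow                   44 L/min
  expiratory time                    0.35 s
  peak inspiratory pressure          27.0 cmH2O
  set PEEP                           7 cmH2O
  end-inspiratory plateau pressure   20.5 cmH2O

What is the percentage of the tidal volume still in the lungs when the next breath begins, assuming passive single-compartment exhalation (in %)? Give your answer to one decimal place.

24.1

Flow: 44 L/min ÷ 60 = 0.7333 L/s.
R = (PIP − Pplat)/V̇ = (27.0 − 20.5) / 0.7333 = 6.5/0.7333 = 8.864 cmH2O·s/L.
C = Vt/(Pplat − PEEP) = 375.0 / (20.5 − 7) = 375.0/13.5 = 27.778 mL/cmH2O.
τ = R × C = 8.864 × 0.02778 L/cmH2O = 0.2462 s.
Fraction remaining at end-expiration = e^(−Te/τ) = e^(−0.35/0.2462) = 0.2413 → 24.13%.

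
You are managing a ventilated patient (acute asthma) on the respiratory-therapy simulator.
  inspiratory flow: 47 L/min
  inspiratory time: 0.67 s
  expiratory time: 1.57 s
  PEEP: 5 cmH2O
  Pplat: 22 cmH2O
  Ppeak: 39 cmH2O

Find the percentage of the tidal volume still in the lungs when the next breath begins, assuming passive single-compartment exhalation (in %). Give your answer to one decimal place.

Flow: 47 L/min ÷ 60 = 0.7833 L/s.
Vt = flow × Ti = 0.7833 L/s × 0.67 s × 1000 mL/L = 524.81 mL.
R = (PIP − Pplat)/V̇ = (39 − 22) / 0.7833 = 17.0/0.7833 = 21.703 cmH2O·s/L.
C = Vt/(Pplat − PEEP) = 524.81 / (22 − 5) = 524.81/17.0 = 30.871 mL/cmH2O.
τ = R × C = 21.703 × 0.03087 L/cmH2O = 0.67 s.
Fraction remaining at end-expiration = e^(−Te/τ) = e^(−1.57/0.67) = 0.09601 → 9.601%.

9.6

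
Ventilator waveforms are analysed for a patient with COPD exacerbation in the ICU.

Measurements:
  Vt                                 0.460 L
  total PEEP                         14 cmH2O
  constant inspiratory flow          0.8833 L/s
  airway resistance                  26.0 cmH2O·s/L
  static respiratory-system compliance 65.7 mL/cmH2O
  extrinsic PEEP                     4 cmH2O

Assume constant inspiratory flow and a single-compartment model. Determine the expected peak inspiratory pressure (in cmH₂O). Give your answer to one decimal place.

44.0

Total PEEP = 14 cmH2O (set 4 + intrinsic 10); this is the baseline alveolar pressure.
Equation of motion (constant flow): PIP = Vt/C + R·V̇ + PEEP.
PIP = 460/65.7 + 26.0×0.8833 + 14 = 7.002 + 22.966 + 14 = 43.968 cmH2O.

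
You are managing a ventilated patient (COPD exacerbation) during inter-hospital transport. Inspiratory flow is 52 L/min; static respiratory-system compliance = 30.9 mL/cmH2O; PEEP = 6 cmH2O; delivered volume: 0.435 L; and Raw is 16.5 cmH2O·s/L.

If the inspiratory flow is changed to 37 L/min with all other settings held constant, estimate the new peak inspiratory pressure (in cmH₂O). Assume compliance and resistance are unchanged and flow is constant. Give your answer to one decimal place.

Flow: 52 L/min ÷ 60 = 0.8667 L/s.
New flow: 37 L/min ÷ 60 = 0.6167 L/s.
PIP = Vt/C + R·V̇ + PEEP (constant-flow equation of motion).
Only the resistive term changes: ΔPIP = R × ΔV̇ = 16.5 × (0.6167 − 0.8667) = 16.5 × -0.25 = -4.125 cmH2O.
Original PIP = 435/30.9 + 16.5×0.8667 + 6 = 34.378 cmH2O; new PIP = 34.378 + (-4.125) = 30.253 cmH2O.

30.3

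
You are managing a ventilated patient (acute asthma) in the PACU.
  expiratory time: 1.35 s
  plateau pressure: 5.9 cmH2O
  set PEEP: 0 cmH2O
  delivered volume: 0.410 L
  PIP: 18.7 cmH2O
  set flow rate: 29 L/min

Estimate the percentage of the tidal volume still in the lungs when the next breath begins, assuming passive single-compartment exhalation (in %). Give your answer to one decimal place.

Flow: 29 L/min ÷ 60 = 0.4833 L/s.
R = (PIP − Pplat)/V̇ = (18.7 − 5.9) / 0.4833 = 12.8/0.4833 = 26.485 cmH2O·s/L.
C = Vt/(Pplat − PEEP) = 410.0 / (5.9 − 0) = 410.0/5.9 = 69.492 mL/cmH2O.
τ = R × C = 26.485 × 0.06949 L/cmH2O = 1.84 s.
Fraction remaining at end-expiration = e^(−Te/τ) = e^(−1.35/1.84) = 0.4801 → 48.01%.

48.0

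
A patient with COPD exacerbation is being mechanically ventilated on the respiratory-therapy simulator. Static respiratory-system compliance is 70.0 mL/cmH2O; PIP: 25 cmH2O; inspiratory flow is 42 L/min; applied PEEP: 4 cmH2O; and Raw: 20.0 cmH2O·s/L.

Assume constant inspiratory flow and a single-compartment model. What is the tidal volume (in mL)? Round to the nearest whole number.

490

Flow: 42 L/min ÷ 60 = 0.7 L/s.
Equation of motion (constant flow): PIP = Vt/C + R·V̇ + PEEP.
Vt/C = PIP − R·V̇ − PEEP = 25 − 14.0 − 4 = 7.0 cmH2O.
Vt = C × 7.0 = 70.0 × 7.0 = 490.0 mL.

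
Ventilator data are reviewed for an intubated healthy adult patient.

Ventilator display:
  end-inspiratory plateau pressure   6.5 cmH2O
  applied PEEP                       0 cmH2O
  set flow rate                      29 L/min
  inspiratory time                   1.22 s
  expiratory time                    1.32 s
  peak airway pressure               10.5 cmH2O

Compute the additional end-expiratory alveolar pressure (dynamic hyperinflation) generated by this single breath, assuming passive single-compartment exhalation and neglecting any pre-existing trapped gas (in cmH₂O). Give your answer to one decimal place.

1.1

Flow: 29 L/min ÷ 60 = 0.4833 L/s.
Vt = flow × Ti = 0.4833 L/s × 1.22 s × 1000 mL/L = 589.63 mL.
R = (PIP − Pplat)/V̇ = (10.5 − 6.5) / 0.4833 = 4.0/0.4833 = 8.276 cmH2O·s/L.
C = Vt/(Pplat − PEEP) = 589.63 / (6.5 − 0) = 589.63/6.5 = 90.712 mL/cmH2O.
τ = R × C = 8.276 × 0.09071 L/cmH2O = 0.7507 s.
Fraction remaining = e^(−Te/τ) = e^(−1.32/0.7507) = 0.1723; trapped volume = 589.63 × 0.1723 = 101.59 mL.
Additional alveolar pressure from trapping ≈ V_trapped / C = 101.59 / 90.712 = 1.12 cmH2O.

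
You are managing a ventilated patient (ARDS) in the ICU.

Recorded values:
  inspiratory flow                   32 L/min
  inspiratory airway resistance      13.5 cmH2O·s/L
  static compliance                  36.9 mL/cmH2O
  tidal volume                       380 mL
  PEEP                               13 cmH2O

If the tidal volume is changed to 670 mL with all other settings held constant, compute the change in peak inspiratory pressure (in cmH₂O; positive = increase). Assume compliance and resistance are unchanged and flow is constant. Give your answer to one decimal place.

PIP = Vt/C + R·V̇ + PEEP (constant-flow equation of motion).
Only the elastic term changes: ΔPIP = ΔVt / C = (670 − 380) / 36.9 = 7.859 cmH2O.

7.9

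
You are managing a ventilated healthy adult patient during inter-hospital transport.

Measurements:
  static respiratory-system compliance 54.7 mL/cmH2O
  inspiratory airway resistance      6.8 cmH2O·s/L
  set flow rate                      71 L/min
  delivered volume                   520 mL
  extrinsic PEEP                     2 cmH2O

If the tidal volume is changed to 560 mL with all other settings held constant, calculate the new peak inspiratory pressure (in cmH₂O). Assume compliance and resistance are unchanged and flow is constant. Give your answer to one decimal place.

Flow: 71 L/min ÷ 60 = 1.1833 L/s.
PIP = Vt/C + R·V̇ + PEEP (constant-flow equation of motion).
Only the elastic term changes: ΔPIP = ΔVt / C = (560 − 520) / 54.7 = 0.7313 cmH2O.
Original PIP = 520/54.7 + 6.8×1.1833 + 2 = 19.553 cmH2O; new PIP = 19.553 + (0.7313) = 20.284 cmH2O.

20.3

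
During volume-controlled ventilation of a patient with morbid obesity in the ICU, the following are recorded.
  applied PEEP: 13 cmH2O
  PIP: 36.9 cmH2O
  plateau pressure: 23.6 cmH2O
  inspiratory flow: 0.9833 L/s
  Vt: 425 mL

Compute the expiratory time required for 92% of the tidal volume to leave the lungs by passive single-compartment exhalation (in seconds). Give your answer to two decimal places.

R = (PIP − Pplat)/V̇ = (36.9 − 23.6) / 0.9833 = 13.3/0.9833 = 13.526 cmH2O·s/L.
C = Vt/(Pplat − PEEP) = 425.0 / (23.6 − 13) = 425.0/10.6 = 40.094 mL/cmH2O.
τ = R × C = 13.526 × 0.04009 L/cmH2O = 0.5423 s.
t = −τ·ln(1 − 0.92) = −0.5423·ln(0.08) = 1.37 s.

1.37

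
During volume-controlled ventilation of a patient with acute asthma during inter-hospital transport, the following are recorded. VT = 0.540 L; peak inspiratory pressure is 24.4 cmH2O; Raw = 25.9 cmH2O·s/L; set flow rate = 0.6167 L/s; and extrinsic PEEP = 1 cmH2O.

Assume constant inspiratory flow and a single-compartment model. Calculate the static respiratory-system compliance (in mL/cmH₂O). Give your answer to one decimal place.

72.7

Equation of motion (constant flow): PIP = Vt/C + R·V̇ + PEEP.
Vt/C = PIP − R·V̇ − PEEP = 24.4 − 25.9×0.6167 − 1 = 24.4 − 15.973 − 1 = 7.427 cmH2O.
C = Vt / 7.427 = 540 / 7.427 = 72.708 mL/cmH2O.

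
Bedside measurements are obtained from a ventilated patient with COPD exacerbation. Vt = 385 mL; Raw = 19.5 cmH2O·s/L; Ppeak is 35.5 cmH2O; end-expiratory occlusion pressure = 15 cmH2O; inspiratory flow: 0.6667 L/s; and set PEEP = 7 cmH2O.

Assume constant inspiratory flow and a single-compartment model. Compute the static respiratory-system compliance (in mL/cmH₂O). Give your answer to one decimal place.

Total PEEP = 15 cmH2O (set 7 + intrinsic 8); this is the baseline alveolar pressure.
Equation of motion (constant flow): PIP = Vt/C + R·V̇ + PEEP.
Vt/C = PIP − R·V̇ − PEEP = 35.5 − 19.5×0.6667 − 15 = 35.5 − 13.001 − 15 = 7.499 cmH2O.
C = Vt / 7.499 = 385 / 7.499 = 51.34 mL/cmH2O.

51.3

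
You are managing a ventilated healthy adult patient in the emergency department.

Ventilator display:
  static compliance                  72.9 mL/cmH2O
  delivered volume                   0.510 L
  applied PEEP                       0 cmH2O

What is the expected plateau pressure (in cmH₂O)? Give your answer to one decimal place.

7.0

Pplat = PEEP + Vt / Cstat = 0 + 510 / 72.9 = 0 + 6.996 = 6.996 cmH2O.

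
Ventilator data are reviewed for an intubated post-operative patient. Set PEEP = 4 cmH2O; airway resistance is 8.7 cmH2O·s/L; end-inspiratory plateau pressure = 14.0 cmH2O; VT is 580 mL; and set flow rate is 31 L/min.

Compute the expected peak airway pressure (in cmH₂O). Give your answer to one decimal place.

18.5

Flow: 31 L/min ÷ 60 = 0.5167 L/s.
PIP = Pplat + Raw × flow = 14.0 + 8.7 × 0.5167 = 14.0 + 4.495 = 18.495 cmH2O.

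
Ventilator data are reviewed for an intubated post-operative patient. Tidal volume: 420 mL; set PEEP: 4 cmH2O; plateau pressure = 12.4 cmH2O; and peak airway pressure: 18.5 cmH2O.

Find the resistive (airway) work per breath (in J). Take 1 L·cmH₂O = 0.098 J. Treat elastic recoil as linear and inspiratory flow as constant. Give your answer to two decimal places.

0.25

With constant inspiratory flow the resistive pressure is constant at PIP − Pplat = 18.5 − 12.4 = 6.1 cmH2O, so resistive work = 6.1 × 0.420 = 2.562 L·cmH2O.
× 0.098 J/(L·cmH2O) → 0.2511 J.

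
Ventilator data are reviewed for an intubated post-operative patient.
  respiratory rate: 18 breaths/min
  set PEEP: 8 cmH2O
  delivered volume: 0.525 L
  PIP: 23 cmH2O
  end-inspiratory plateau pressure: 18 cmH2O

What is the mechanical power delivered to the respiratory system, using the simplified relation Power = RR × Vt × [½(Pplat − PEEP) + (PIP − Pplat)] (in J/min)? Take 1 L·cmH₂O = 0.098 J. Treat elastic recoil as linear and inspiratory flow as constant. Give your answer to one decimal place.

9.3

Per-breath work = Vt × [½(Pplat−PEEP) + (PIP−Pplat)] = 0.525 × [0.5×10.0 + 5.0] = 0.525 × 10.0 = 5.25 L·cmH2O.
Power = 18 × 5.25 = 94.5 L·cmH2O/min.
× 0.098 J/(L·cmH2O) → 9.261 J/min.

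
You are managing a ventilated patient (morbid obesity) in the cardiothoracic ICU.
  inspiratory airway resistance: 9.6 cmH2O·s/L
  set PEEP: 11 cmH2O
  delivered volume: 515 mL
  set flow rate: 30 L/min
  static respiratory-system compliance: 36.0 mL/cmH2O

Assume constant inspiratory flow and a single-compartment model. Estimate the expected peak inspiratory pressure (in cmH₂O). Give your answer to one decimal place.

30.1

Flow: 30 L/min ÷ 60 = 0.5 L/s.
Equation of motion (constant flow): PIP = Vt/C + R·V̇ + PEEP.
PIP = 515/36.0 + 9.6×0.5 + 11 = 14.306 + 4.8 + 11 = 30.106 cmH2O.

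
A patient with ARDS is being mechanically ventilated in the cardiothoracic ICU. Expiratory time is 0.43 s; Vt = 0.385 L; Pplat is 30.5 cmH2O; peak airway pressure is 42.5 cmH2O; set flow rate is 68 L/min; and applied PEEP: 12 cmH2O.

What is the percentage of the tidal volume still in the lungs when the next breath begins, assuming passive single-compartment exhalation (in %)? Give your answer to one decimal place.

14.2

Flow: 68 L/min ÷ 60 = 1.1333 L/s.
R = (PIP − Pplat)/V̇ = (42.5 − 30.5) / 1.1333 = 12.0/1.1333 = 10.589 cmH2O·s/L.
C = Vt/(Pplat − PEEP) = 385.0 / (30.5 − 12) = 385.0/18.5 = 20.811 mL/cmH2O.
τ = R × C = 10.589 × 0.02081 L/cmH2O = 0.2204 s.
Fraction remaining at end-expiration = e^(−Te/τ) = e^(−0.43/0.2204) = 0.1421 → 14.21%.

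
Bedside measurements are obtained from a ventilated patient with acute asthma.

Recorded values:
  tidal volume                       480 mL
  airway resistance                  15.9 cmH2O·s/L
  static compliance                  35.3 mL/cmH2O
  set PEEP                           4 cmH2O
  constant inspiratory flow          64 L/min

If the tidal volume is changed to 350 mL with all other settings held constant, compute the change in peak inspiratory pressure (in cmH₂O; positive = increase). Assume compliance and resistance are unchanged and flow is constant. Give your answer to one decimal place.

-3.7

PIP = Vt/C + R·V̇ + PEEP (constant-flow equation of motion).
Only the elastic term changes: ΔPIP = ΔVt / C = (350 − 480) / 35.3 = -3.683 cmH2O.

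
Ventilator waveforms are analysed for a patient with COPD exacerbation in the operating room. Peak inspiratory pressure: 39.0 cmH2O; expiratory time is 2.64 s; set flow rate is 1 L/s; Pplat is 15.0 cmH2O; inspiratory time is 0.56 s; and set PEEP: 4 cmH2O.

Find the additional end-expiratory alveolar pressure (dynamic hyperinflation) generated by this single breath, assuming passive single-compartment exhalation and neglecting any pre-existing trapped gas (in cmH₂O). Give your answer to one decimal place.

Vt = flow × Ti = 1 L/s × 0.56 s × 1000 mL/L = 560.0 mL.
R = (PIP − Pplat)/V̇ = (39.0 − 15.0) / 1 = 24.0/1 = 24.0 cmH2O·s/L.
C = Vt/(Pplat − PEEP) = 560.0 / (15.0 − 4) = 560.0/11.0 = 50.909 mL/cmH2O.
τ = R × C = 24.0 × 0.05091 L/cmH2O = 1.222 s.
Fraction remaining = e^(−Te/τ) = e^(−2.64/1.222) = 0.1153; trapped volume = 560.0 × 0.1153 = 64.568 mL.
Additional alveolar pressure from trapping ≈ V_trapped / C = 64.568 / 50.909 = 1.268 cmH2O.

1.3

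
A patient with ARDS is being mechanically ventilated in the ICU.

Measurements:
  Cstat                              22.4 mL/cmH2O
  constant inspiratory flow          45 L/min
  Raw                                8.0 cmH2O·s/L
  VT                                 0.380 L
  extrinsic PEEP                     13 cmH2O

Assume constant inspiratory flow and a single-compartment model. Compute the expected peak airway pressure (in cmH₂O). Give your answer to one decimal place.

36.0

Flow: 45 L/min ÷ 60 = 0.75 L/s.
Equation of motion (constant flow): PIP = Vt/C + R·V̇ + PEEP.
PIP = 380/22.4 + 8.0×0.75 + 13 = 16.964 + 6.0 + 13 = 35.964 cmH2O.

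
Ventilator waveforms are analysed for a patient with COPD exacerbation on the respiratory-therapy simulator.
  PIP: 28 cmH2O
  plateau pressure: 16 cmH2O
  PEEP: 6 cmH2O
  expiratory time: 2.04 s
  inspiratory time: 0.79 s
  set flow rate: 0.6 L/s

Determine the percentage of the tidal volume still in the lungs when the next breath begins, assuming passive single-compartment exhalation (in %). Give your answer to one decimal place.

11.6

Vt = flow × Ti = 0.6 L/s × 0.79 s × 1000 mL/L = 474.0 mL.
R = (PIP − Pplat)/V̇ = (28 − 16) / 0.6 = 12.0/0.6 = 20.0 cmH2O·s/L.
C = Vt/(Pplat − PEEP) = 474.0 / (16 − 6) = 474.0/10.0 = 47.4 mL/cmH2O.
τ = R × C = 20.0 × 0.0474 L/cmH2O = 0.948 s.
Fraction remaining at end-expiration = e^(−Te/τ) = e^(−2.04/0.948) = 0.1163 → 11.63%.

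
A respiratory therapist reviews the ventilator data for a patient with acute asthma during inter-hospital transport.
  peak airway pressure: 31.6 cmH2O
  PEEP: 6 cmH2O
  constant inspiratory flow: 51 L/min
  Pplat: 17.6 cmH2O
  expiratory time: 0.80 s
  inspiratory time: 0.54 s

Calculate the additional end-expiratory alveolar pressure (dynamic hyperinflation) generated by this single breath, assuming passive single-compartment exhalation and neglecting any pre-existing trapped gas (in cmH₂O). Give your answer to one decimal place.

3.4

Flow: 51 L/min ÷ 60 = 0.85 L/s.
Vt = flow × Ti = 0.85 L/s × 0.54 s × 1000 mL/L = 459.0 mL.
R = (PIP − Pplat)/V̇ = (31.6 − 17.6) / 0.85 = 14.0/0.85 = 16.471 cmH2O·s/L.
C = Vt/(Pplat − PEEP) = 459.0 / (17.6 − 6) = 459.0/11.6 = 39.569 mL/cmH2O.
τ = R × C = 16.471 × 0.03957 L/cmH2O = 0.6518 s.
Fraction remaining = e^(−Te/τ) = e^(−0.80/0.6518) = 0.2931; trapped volume = 459.0 × 0.2931 = 134.53 mL.
Additional alveolar pressure from trapping ≈ V_trapped / C = 134.53 / 39.569 = 3.4 cmH2O.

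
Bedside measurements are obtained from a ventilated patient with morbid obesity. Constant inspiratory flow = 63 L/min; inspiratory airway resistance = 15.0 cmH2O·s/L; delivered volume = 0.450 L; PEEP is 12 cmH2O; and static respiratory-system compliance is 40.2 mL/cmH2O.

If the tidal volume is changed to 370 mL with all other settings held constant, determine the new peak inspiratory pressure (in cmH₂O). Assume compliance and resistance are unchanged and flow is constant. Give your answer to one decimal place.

Flow: 63 L/min ÷ 60 = 1.05 L/s.
PIP = Vt/C + R·V̇ + PEEP (constant-flow equation of motion).
Only the elastic term changes: ΔPIP = ΔVt / C = (370 − 450) / 40.2 = -1.99 cmH2O.
Original PIP = 450/40.2 + 15.0×1.05 + 12 = 38.944 cmH2O; new PIP = 38.944 + (-1.99) = 36.954 cmH2O.

37.0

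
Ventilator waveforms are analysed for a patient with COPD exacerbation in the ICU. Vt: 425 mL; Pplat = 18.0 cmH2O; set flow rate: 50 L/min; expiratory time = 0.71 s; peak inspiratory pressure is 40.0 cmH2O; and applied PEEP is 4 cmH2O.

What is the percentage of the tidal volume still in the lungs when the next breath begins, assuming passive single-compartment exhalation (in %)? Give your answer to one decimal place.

41.2

Flow: 50 L/min ÷ 60 = 0.8333 L/s.
R = (PIP − Pplat)/V̇ = (40.0 − 18.0) / 0.8333 = 22.0/0.8333 = 26.401 cmH2O·s/L.
C = Vt/(Pplat − PEEP) = 425.0 / (18.0 − 4) = 425.0/14.0 = 30.357 mL/cmH2O.
τ = R × C = 26.401 × 0.03036 L/cmH2O = 0.8015 s.
Fraction remaining at end-expiration = e^(−Te/τ) = e^(−0.71/0.8015) = 0.4124 → 41.24%.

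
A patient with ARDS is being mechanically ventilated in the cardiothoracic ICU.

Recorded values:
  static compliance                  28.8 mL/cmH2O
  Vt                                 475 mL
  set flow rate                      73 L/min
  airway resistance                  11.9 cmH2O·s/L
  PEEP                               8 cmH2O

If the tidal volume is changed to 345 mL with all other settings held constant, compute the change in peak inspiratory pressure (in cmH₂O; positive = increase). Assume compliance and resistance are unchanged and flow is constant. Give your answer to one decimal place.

PIP = Vt/C + R·V̇ + PEEP (constant-flow equation of motion).
Only the elastic term changes: ΔPIP = ΔVt / C = (345 − 475) / 28.8 = -4.514 cmH2O.

-4.5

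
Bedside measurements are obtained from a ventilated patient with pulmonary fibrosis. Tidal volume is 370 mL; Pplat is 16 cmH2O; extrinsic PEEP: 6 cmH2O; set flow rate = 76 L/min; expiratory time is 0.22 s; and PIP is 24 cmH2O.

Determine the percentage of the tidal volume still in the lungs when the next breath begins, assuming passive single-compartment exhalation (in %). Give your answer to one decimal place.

Flow: 76 L/min ÷ 60 = 1.2667 L/s.
R = (PIP − Pplat)/V̇ = (24 − 16) / 1.2667 = 8.0/1.2667 = 6.316 cmH2O·s/L.
C = Vt/(Pplat − PEEP) = 370.0 / (16 − 6) = 370.0/10.0 = 37.0 mL/cmH2O.
τ = R × C = 6.316 × 0.037 L/cmH2O = 0.2337 s.
Fraction remaining at end-expiration = e^(−Te/τ) = e^(−0.22/0.2337) = 0.3901 → 39.01%.

39.0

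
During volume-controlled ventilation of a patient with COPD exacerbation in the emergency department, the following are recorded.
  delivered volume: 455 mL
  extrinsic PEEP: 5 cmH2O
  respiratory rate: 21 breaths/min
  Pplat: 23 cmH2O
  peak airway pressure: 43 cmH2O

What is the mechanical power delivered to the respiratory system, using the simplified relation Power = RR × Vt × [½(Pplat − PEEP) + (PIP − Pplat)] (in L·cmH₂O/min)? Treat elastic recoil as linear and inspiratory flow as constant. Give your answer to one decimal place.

Per-breath work = Vt × [½(Pplat−PEEP) + (PIP−Pplat)] = 0.455 × [0.5×18.0 + 20.0] = 0.455 × 29.0 = 13.195 L·cmH2O.
Power = 21 × 13.195 = 277.1 L·cmH2O/min.

277.1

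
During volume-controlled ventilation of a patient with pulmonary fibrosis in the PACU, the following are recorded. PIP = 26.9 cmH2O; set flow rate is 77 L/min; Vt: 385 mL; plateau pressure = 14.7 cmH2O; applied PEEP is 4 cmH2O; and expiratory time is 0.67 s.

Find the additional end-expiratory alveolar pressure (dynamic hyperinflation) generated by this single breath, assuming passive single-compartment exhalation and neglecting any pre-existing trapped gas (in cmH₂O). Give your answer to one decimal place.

Flow: 77 L/min ÷ 60 = 1.2833 L/s.
R = (PIP − Pplat)/V̇ = (26.9 − 14.7) / 1.2833 = 12.2/1.2833 = 9.507 cmH2O·s/L.
C = Vt/(Pplat − PEEP) = 385.0 / (14.7 − 4) = 385.0/10.7 = 35.981 mL/cmH2O.
τ = R × C = 9.507 × 0.03598 L/cmH2O = 0.3421 s.
Fraction remaining = e^(−Te/τ) = e^(−0.67/0.3421) = 0.1411; trapped volume = 385.0 × 0.1411 = 54.324 mL.
Additional alveolar pressure from trapping ≈ V_trapped / C = 54.324 / 35.981 = 1.51 cmH2O.

1.5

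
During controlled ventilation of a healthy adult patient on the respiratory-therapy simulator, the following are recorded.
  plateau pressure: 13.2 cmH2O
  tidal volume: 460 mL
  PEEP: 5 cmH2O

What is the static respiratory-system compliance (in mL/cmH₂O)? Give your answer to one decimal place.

Cstat = Vt / (Pplat − PEEP) = 460 / (13.2 − 5) = 460 / 8.2 = 56.098 mL/cmH2O.

56.1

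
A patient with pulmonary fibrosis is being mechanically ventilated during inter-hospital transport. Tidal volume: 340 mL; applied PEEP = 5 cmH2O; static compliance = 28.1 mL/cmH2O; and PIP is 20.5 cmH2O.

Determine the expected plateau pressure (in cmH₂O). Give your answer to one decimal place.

17.1

Pplat = PEEP + Vt / Cstat = 5 + 340 / 28.1 = 5 + 12.1 = 17.1 cmH2O.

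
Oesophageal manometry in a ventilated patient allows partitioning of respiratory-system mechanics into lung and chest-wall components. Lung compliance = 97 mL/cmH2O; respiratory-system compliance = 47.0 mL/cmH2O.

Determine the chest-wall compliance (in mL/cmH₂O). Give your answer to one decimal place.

1/Ccw = 1/Crs − 1/CL.
1/Ccw = 1/47.0 − 1/97 = 0.01097.
Ccw = 91.158 mL/cmH2O.

91.2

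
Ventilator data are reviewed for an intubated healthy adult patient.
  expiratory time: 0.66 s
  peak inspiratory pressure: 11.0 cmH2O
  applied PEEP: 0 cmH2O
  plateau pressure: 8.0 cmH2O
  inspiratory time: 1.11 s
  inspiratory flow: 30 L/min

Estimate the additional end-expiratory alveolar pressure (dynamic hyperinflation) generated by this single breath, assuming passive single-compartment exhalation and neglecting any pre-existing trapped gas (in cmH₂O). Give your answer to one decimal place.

1.6

Flow: 30 L/min ÷ 60 = 0.5 L/s.
Vt = flow × Ti = 0.5 L/s × 1.11 s × 1000 mL/L = 555.0 mL.
R = (PIP − Pplat)/V̇ = (11.0 − 8.0) / 0.5 = 3.0/0.5 = 6.0 cmH2O·s/L.
C = Vt/(Pplat − PEEP) = 555.0 / (8.0 − 0) = 555.0/8.0 = 69.375 mL/cmH2O.
τ = R × C = 6.0 × 0.06938 L/cmH2O = 0.4163 s.
Fraction remaining = e^(−Te/τ) = e^(−0.66/0.4163) = 0.2049; trapped volume = 555.0 × 0.2049 = 113.72 mL.
Additional alveolar pressure from trapping ≈ V_trapped / C = 113.72 / 69.375 = 1.639 cmH2O.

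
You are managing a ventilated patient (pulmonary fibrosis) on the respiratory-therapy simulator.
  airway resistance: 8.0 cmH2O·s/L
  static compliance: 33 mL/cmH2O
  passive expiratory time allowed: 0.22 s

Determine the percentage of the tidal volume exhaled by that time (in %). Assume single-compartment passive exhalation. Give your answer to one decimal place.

56.5

τ = R × C = 8.0 × 33 mL/cmH2O = 8.0 × 0.033 L/cmH2O = 0.264 s.
Passive exhalation: V(t)/V₀ = e^(−t/τ) = e^(−0.22/0.264) = 0.4346.
Fraction exhaled = 1 − 0.4346 = 0.5654 → 56.54%.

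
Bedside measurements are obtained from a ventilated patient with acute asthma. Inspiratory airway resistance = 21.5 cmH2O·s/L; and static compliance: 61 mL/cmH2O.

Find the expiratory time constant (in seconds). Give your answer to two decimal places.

1.31

τ = R × C = 21.5 × 61 mL/cmH2O = 21.5 × 0.061 L/cmH2O = 1.312 s.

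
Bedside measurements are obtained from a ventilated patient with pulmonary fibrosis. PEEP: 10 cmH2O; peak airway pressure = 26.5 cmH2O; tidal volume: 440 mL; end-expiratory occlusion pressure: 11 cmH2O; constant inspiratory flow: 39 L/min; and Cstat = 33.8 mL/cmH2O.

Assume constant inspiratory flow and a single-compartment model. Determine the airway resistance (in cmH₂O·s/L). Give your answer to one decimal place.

Flow: 39 L/min ÷ 60 = 0.65 L/s.
Total PEEP = 11 cmH2O (set 10 + intrinsic 1); this is the baseline alveolar pressure.
Equation of motion (constant flow): PIP = Vt/C + R·V̇ + PEEP.
R·V̇ = PIP − Vt/C − PEEP = 26.5 − 440/33.8 − 11 = 26.5 − 13.018 − 11 = 2.482 cmH2O.
R = 2.482 / 0.65 = 3.818 cmH2O·s/L.

3.8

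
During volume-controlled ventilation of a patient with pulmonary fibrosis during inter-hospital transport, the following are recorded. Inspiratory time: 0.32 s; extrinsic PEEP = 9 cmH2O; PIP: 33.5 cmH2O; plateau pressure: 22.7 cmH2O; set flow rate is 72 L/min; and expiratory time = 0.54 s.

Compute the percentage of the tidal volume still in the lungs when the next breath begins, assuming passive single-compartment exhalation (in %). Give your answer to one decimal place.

Flow: 72 L/min ÷ 60 = 1.2 L/s.
Vt = flow × Ti = 1.2 L/s × 0.32 s × 1000 mL/L = 384.0 mL.
R = (PIP − Pplat)/V̇ = (33.5 − 22.7) / 1.2 = 10.8/1.2 = 9.0 cmH2O·s/L.
C = Vt/(Pplat − PEEP) = 384.0 / (22.7 − 9) = 384.0/13.7 = 28.029 mL/cmH2O.
τ = R × C = 9.0 × 0.02803 L/cmH2O = 0.2523 s.
Fraction remaining at end-expiration = e^(−Te/τ) = e^(−0.54/0.2523) = 0.1176 → 11.76%.

11.8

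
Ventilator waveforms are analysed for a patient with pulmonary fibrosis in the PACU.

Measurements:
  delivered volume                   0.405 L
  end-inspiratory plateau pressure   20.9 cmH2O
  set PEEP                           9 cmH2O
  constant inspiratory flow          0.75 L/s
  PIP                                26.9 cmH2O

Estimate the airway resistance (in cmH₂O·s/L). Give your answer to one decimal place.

8.0

Raw = (PIP − Pplat) / flow = (26.9 − 20.9) / 0.75 = 6.0 / 0.75 = 8.0 cmH2O·s/L.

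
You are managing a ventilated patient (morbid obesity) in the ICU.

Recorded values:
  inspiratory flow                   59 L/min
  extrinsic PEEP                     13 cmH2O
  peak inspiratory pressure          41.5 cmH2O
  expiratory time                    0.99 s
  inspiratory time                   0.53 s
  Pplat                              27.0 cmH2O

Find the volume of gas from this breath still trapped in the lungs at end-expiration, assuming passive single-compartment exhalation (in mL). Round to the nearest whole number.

86

Flow: 59 L/min ÷ 60 = 0.9833 L/s.
Vt = flow × Ti = 0.9833 L/s × 0.53 s × 1000 mL/L = 521.15 mL.
R = (PIP − Pplat)/V̇ = (41.5 − 27.0) / 0.9833 = 14.5/0.9833 = 14.746 cmH2O·s/L.
C = Vt/(Pplat − PEEP) = 521.15 / (27.0 − 13) = 521.15/14.0 = 37.225 mL/cmH2O.
τ = R × C = 14.746 × 0.03723 L/cmH2O = 0.549 s.
Fraction remaining = e^(−Te/τ) = e^(−0.99/0.549) = 0.1648.
Trapped volume = 521.15 × 0.1648 = 85.886 mL.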